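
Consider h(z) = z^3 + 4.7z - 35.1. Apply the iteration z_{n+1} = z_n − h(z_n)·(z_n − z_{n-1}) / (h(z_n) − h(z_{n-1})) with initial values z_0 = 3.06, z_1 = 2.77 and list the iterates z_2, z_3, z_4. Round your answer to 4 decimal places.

2.7974, 2.7996, 2.7996

h(3.06) = 7.934616, h(2.77) = -0.827067
z_2 = 2.770000 − (-0.827067)·(2.770000 − 3.060000) / (-0.827067 − 7.934616) = 2.770000 − (0.239849)/(-8.761683) = 2.797375
h(2.797375) = -0.062025
z_3 = 2.797375 − (-0.062025)·(2.797375 − 2.770000) / (-0.062025 − (-0.827067)) = 2.797375 − (-0.001698)/(0.765042) = 2.799594
h(2.799594) = 0.000550
z_4 = 2.799594 − 0.000550·(2.799594 − 2.797375) / (0.000550 − (-0.062025)) = 2.799594 − (0.000001)/(0.062574) = 2.799575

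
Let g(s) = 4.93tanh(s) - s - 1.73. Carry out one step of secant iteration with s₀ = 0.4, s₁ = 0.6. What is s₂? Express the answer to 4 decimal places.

0.4894

g(0.4) = -0.256852, g(0.6) = 0.317654
s₂ = 0.600000 − 0.317654·(0.600000 − 0.400000) / (0.317654 − (-0.256852)) = 0.600000 − (0.063531)/(0.574506) = 0.489417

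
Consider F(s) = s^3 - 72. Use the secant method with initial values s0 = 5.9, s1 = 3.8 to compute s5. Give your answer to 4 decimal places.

F(5.9) = 133.379000, F(3.8) = -17.128000
s2 = 3.800000 − (-17.128000)·(3.800000 − 5.900000) / (-17.128000 − 133.379000) = 3.800000 − (35.968800)/(-150.507000) = 4.038984
F(4.038984) = -6.110460
s3 = 4.038984 − (-6.110460)·(4.038984 − 3.800000) / (-6.110460 − (-17.128000)) = 4.038984 − (-1.460304)/(11.017540) = 4.171528
F(4.171528) = 0.591441
s4 = 4.171528 − 0.591441·(4.171528 − 4.038984) / (0.591441 − (-6.110460)) = 4.171528 − (0.078392)/(6.701901) = 4.159831
F(4.159831) = -0.017486
s5 = 4.159831 − (-0.017486)·(4.159831 − 4.171528) / (-0.017486 − 0.591441) = 4.159831 − (0.000205)/(-0.608927) = 4.160167

4.1602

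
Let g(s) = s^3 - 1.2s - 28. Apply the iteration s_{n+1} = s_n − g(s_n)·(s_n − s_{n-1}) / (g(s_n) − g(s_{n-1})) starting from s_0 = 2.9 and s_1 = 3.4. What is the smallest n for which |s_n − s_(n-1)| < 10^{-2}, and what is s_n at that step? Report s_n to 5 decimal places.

n = 4, s_n = 3.16825

g(2.9) = -7.0910000, g(3.4) = 7.2240000
s_2 = 3.4000000 − 7.2240000·(0.5000000)/(14.3150000) = 3.1476773;  |Δ| = 0.2523227
g(3.1476773) = -0.5904289
s_3 = 3.1476773 − (-0.5904289)·(-0.2523227)/(-7.8144289) = 3.1667418;  |Δ| = 0.0190646
g(3.1667418) = -0.0431997
s_4 = 3.1667418 − (-0.0431997)·(0.0190646)/(0.5472292) = 3.1682468;  |Δ| = 0.0015050
|s_4 − s_3| = 0.0015050 < 10^{-2}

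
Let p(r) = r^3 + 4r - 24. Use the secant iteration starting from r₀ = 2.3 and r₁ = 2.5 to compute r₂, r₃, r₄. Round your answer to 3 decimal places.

p(2.3) = -2.63300, p(2.5) = 1.62500
r₂ = 2.50000 − 1.62500·(2.50000 − 2.30000) / (1.62500 − (-2.63300)) = 2.50000 − (0.32500)/(4.25800) = 2.42367
p(2.42367) = -0.06819
r₃ = 2.42367 − (-0.06819)·(2.42367 − 2.50000) / (-0.06819 − 1.62500) = 2.42367 − (0.00520)/(-1.69319) = 2.42675
p(2.42675) = -0.00166
r₄ = 2.42675 − (-0.00166)·(2.42675 − 2.42367) / (-0.00166 − (-0.06819)) = 2.42675 − (-0.00001)/(0.06653) = 2.42682

2.424, 2.427, 2.427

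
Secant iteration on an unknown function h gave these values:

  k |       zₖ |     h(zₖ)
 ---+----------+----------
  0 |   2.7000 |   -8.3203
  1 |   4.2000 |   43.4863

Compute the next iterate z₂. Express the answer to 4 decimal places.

z₂ = 4.2000 − 43.4863·(4.2000 − 2.7000) / (43.4863 − (-8.3203))
   = 4.2000 − (65.229450)/(51.806600) = 2.940905

2.9409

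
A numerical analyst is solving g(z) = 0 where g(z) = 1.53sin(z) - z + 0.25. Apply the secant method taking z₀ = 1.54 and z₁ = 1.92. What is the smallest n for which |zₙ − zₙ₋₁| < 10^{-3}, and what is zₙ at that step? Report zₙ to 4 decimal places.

n = 5, zₙ = 1.7543

g(1.54) = 0.239275, g(1.92) = -0.232342
z₂ = 1.920000 − (-0.232342)·(0.380000)/(-0.471617) = 1.732793;  |Δ| = 0.187207
g(1.732793) = 0.027175
z₃ = 1.732793 − 0.027175·(-0.187207)/(0.259518) = 1.752396;  |Δ| = 0.019603
g(1.752396) = 0.002445
z₄ = 1.752396 − 0.002445·(0.019603)/(-0.024731) = 1.754334;  |Δ| = 0.001938
g(1.754334) = -0.000031
z₅ = 1.754334 − (-0.000031)·(0.001938)/(-0.002476) = 1.754309;  |Δ| = 0.000025
|z₅ − z₄| = 0.000025 < 10^{-3}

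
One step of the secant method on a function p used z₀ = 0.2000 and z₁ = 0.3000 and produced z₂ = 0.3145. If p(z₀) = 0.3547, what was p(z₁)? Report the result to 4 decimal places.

The secant line through (0.2000, 0.3547) and (0.3000, p(z₁)) crosses zero at z₂ = 0.3145.
So (0.2000, 0.3547), (0.3000, p(z₁)), (0.3145, 0) are collinear:
p(z₁) = 0.3547 · (0.3000 − 0.3145) / (0.2000 − 0.3145) = 0.3547 · (-0.014500)/(-0.114500) = 0.044918

0.0449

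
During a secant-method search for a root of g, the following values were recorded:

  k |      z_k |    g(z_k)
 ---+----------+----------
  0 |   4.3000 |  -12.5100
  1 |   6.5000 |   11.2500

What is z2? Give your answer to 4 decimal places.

5.4583

z2 = 6.5000 − 11.2500·(6.5000 − 4.3000) / (11.2500 − (-12.5100))
   = 6.5000 − (24.750000)/(23.760000) = 5.458333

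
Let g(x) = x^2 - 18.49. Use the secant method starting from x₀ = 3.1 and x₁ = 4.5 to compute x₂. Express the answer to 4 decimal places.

4.2684

g(3.1) = -8.880000, g(4.5) = 1.760000
x₂ = 4.500000 − 1.760000·(4.500000 − 3.100000) / (1.760000 − (-8.880000)) = 4.500000 − (2.464000)/(10.640000) = 4.268421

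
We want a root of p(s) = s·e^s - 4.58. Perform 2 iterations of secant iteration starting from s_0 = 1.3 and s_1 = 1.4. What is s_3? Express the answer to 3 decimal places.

p(1.3) = 0.19009, p(1.4) = 1.09728
s_2 = 1.40000 − 1.09728·(1.40000 − 1.30000) / (1.09728 − 0.19009) = 1.40000 − (0.10973)/(0.90719) = 1.27905
p(1.27905) = 0.01589
s_3 = 1.27905 − 0.01589·(1.27905 − 1.40000) / (0.01589 − 1.09728) = 1.27905 − (-0.00192)/(-1.08139) = 1.27727

1.277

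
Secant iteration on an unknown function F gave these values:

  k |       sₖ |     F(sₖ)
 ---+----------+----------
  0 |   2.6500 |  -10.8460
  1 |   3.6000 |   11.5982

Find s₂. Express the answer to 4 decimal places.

3.1091

s₂ = 3.6000 − 11.5982·(3.6000 − 2.6500) / (11.5982 − (-10.8460))
   = 3.6000 − (11.018290)/(22.444200) = 3.109081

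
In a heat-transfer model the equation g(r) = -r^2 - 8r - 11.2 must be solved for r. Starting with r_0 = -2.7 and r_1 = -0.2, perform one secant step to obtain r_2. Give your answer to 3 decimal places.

-2.090

g(-2.7) = 3.11000, g(-0.2) = -9.64000
r_2 = -0.20000 − (-9.64000)·(-0.20000 − (-2.70000)) / (-9.64000 − 3.11000) = -0.20000 − (-24.10000)/(-12.75000) = -2.09020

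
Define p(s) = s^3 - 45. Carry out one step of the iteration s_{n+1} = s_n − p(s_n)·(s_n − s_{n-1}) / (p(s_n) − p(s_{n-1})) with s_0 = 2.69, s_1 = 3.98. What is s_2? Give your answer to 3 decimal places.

3.446

p(2.69) = -25.53489, p(3.98) = 18.04479
s_2 = 3.98000 − 18.04479·(3.98000 − 2.69000) / (18.04479 − (-25.53489)) = 3.98000 − (23.27778)/(43.57968) = 3.44586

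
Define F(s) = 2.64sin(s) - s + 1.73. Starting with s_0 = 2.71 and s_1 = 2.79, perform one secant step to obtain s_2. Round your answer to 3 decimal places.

F(2.71) = 0.12436, F(2.79) = -0.15080
s_2 = 2.79000 − (-0.15080)·(2.79000 − 2.71000) / (-0.15080 − 0.12436) = 2.79000 − (-0.01206)/(-0.27516) = 2.74616

2.746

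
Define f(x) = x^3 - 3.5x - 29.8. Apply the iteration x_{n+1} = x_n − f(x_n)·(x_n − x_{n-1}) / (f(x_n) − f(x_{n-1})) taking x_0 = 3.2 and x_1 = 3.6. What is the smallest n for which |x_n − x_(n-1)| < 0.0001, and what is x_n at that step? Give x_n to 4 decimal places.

f(3.2) = -8.232000, f(3.6) = 4.256000
x_2 = 3.600000 − 4.256000·(0.400000)/(12.488000) = 3.463677;  |Δ| = 0.136323
f(3.463677) = -0.368930
x_3 = 3.463677 − (-0.368930)·(-0.136323)/(-4.624930) = 3.474552;  |Δ| = 0.010874
f(3.474552) = -0.014376
x_4 = 3.474552 − (-0.014376)·(0.010874)/(0.354554) = 3.474993;  |Δ| = 0.000441
f(3.474993) = 0.000052
x_5 = 3.474993 − 0.000052·(0.000441)/(0.014428) = 3.474991;  |Δ| = 0.000002
|x_5 − x_4| = 0.000002 < 0.0001

n = 5, x_n = 3.4750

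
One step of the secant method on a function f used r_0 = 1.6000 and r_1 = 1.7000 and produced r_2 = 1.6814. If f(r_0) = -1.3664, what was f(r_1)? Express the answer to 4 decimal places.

0.3122

The secant line through (1.6000, -1.3664) and (1.7000, f(r_1)) crosses zero at r_2 = 1.6814.
So (1.6000, -1.3664), (1.7000, f(r_1)), (1.6814, 0) are collinear:
f(r_1) = -1.3664 · (1.7000 − 1.6814) / (1.6000 − 1.6814) = -1.3664 · (0.018600)/(-0.081400) = 0.312224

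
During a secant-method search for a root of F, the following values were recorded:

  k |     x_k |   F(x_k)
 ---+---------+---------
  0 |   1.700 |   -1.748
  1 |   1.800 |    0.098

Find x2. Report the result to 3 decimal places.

x2 = 1.800 − 0.098·(1.800 − 1.700) / (0.098 − (-1.748))
   = 1.800 − (0.00980)/(1.84600) = 1.79469

1.795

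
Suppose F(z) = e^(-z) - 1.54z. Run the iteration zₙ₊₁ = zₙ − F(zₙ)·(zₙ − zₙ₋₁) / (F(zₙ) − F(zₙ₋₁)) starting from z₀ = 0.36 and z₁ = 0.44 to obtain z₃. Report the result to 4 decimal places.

F(0.36) = 0.143276, F(0.44) = -0.033564
z₂ = 0.440000 − (-0.033564)·(0.440000 − 0.360000) / (-0.033564 − 0.143276) = 0.440000 − (-0.002685)/(-0.176840) = 0.424816
F(0.424816) = -0.000327
z₃ = 0.424816 − (-0.000327)·(0.424816 − 0.440000) / (-0.000327 − (-0.033564)) = 0.424816 − (0.000005)/(0.033236) = 0.424667

0.4247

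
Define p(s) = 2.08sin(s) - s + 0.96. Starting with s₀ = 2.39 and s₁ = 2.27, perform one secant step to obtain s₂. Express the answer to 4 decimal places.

p(2.39) = -0.009769, p(2.27) = 0.281938
s₂ = 2.270000 − 0.281938·(2.270000 − 2.390000) / (0.281938 − (-0.009769)) = 2.270000 − (-0.033833)/(0.291708) = 2.385981

2.3860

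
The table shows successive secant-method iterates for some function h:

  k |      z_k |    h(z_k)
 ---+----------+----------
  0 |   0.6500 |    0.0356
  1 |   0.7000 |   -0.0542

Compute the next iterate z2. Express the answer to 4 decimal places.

0.6698

z2 = 0.7000 − (-0.0542)·(0.7000 − 0.6500) / (-0.0542 − 0.0356)
   = 0.7000 − (-0.002710)/(-0.089800) = 0.669822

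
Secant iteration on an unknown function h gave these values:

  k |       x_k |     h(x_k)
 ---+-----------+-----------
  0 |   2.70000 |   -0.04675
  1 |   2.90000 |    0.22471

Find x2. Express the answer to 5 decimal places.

2.73444

x2 = 2.90000 − 0.22471·(2.90000 − 2.70000) / (0.22471 − (-0.04675))
   = 2.90000 − (0.0449420)/(0.2714600) = 2.7344434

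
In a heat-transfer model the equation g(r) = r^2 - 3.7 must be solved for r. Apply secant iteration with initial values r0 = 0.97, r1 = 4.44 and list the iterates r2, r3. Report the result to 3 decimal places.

g(0.97) = -2.75910, g(4.44) = 16.01360
r2 = 4.44000 − 16.01360·(4.44000 − 0.97000) / (16.01360 − (-2.75910)) = 4.44000 − (55.56719)/(18.77270) = 1.48000
g(1.48000) = -1.50960
r3 = 1.48000 − (-1.50960)·(1.48000 − 4.44000) / (-1.50960 − 16.01360) = 1.48000 − (4.46842)/(-17.52320) = 1.73500

1.480, 1.735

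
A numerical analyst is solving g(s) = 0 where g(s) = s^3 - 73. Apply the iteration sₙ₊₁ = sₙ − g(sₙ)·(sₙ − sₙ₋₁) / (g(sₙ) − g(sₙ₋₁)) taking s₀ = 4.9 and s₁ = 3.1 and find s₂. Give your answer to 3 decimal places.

3.985

g(4.9) = 44.64900, g(3.1) = -43.20900
s₂ = 3.10000 − (-43.20900)·(3.10000 − 4.90000) / (-43.20900 − 44.64900) = 3.10000 − (77.77620)/(-87.85800) = 3.98525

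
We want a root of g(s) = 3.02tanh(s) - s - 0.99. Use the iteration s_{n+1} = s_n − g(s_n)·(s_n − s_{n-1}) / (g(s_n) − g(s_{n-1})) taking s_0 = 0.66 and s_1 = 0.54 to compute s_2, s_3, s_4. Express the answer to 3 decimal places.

0.576, 0.573, 0.573

g(0.66) = 0.09666, g(0.54) = -0.04118
s_2 = 0.54000 − (-0.04118)·(0.54000 − 0.66000) / (-0.04118 − 0.09666) = 0.54000 − (0.00494)/(-0.13783) = 0.57585
g(0.57585) = 0.00347
s_3 = 0.57585 − 0.00347·(0.57585 − 0.54000) / (0.00347 − (-0.04118)) = 0.57585 − (0.00012)/(0.04465) = 0.57306
g(0.57306) = 0.00010
s_4 = 0.57306 − 0.00010·(0.57306 − 0.57585) / (0.00010 − 0.00347) = 0.57306 − (0.00000)/(-0.00336) = 0.57298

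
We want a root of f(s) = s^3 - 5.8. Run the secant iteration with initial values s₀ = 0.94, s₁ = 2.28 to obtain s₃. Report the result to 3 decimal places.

1.735

f(0.94) = -4.96942, f(2.28) = 6.05235
s₂ = 2.28000 − 6.05235·(2.28000 − 0.94000) / (6.05235 − (-4.96942)) = 2.28000 − (8.11015)/(11.02177) = 1.54417
f(1.54417) = -2.11799
s₃ = 1.54417 − (-2.11799)·(1.54417 − 2.28000) / (-2.11799 − 6.05235) = 1.54417 − (1.55848)/(-8.17034) = 1.73492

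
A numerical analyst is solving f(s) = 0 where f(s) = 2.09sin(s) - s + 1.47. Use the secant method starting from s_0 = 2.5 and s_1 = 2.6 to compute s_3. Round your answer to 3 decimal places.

2.581

f(2.5) = 0.22081, f(2.6) = -0.05260
s_2 = 2.60000 − (-0.05260)·(2.60000 − 2.50000) / (-0.05260 − 0.22081) = 2.60000 − (-0.00526)/(-0.27341) = 2.58076
f(2.58076) = 0.00089
s_3 = 2.58076 − 0.00089·(2.58076 − 2.60000) / (0.00089 − (-0.05260)) = 2.58076 − (-0.00002)/(0.05349) = 2.58108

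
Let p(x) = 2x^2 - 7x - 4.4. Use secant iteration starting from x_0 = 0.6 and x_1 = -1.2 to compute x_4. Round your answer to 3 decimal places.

-0.545

p(0.6) = -7.88000, p(-1.2) = 6.88000
x_2 = -1.20000 − 6.88000·(-1.20000 − 0.60000) / (6.88000 − (-7.88000)) = -1.20000 − (-12.38400)/(14.76000) = -0.36098
p(-0.36098) = -1.61256
x_3 = -0.36098 − (-1.61256)·(-0.36098 − (-1.20000)) / (-1.61256 − 6.88000) = -0.36098 − (-1.35298)/(-8.49256) = -0.52029
p(-0.52029) = -0.21657
x_4 = -0.52029 − (-0.21657)·(-0.52029 − (-0.36098)) / (-0.21657 − (-1.61256)) = -0.52029 − (0.03450)/(1.39599) = -0.54501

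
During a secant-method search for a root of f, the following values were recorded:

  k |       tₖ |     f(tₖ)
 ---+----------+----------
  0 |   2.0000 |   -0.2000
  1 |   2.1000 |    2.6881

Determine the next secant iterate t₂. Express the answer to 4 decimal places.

t₂ = 2.1000 − 2.6881·(2.1000 − 2.0000) / (2.6881 − (-0.2000))
   = 2.1000 − (0.268810)/(2.888100) = 2.006925

2.0069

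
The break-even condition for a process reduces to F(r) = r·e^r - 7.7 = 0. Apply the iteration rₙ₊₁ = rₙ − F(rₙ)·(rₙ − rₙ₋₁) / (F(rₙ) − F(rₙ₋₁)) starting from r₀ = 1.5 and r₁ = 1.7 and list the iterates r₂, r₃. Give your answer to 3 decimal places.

1.576, 1.582

F(1.5) = -0.97747, F(1.7) = 1.60571
r₂ = 1.70000 − 1.60571·(1.70000 − 1.50000) / (1.60571 − (-0.97747)) = 1.70000 − (0.32114)/(2.58318) = 1.57568
F(1.57568) = -0.08313
r₃ = 1.57568 − (-0.08313)·(1.57568 − 1.70000) / (-0.08313 − 1.60571) = 1.57568 − (0.01033)/(-1.68884) = 1.58180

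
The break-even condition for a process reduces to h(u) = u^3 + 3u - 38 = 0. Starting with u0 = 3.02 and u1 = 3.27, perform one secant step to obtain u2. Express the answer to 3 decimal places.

3.063

h(3.02) = -1.39639, h(3.27) = 6.77578
u2 = 3.27000 − 6.77578·(3.27000 − 3.02000) / (6.77578 − (-1.39639)) = 3.27000 − (1.69395)/(8.17218) = 3.06272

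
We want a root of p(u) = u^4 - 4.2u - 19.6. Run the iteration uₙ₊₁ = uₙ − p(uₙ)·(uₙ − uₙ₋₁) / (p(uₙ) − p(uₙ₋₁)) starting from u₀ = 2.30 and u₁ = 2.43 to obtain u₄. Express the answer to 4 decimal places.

2.3281

p(2.30) = -1.275900, p(2.43) = 5.061844
u₂ = 2.430000 − 5.061844·(2.430000 − 2.300000) / (5.061844 − (-1.275900)) = 2.430000 − (0.658040)/(6.337744) = 2.326171
p(2.326171) = -0.090209
u₃ = 2.326171 − (-0.090209)·(2.326171 − 2.430000) / (-0.090209 − 5.061844) = 2.326171 − (0.009366)/(-5.152053) = 2.327989
p(2.327989) = -0.006205
u₄ = 2.327989 − (-0.006205)·(2.327989 − 2.326171) / (-0.006205 − (-0.090209)) = 2.327989 − (-0.000011)/(0.084004) = 2.328124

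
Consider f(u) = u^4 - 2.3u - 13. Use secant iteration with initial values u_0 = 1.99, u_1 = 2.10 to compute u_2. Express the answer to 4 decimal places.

f(1.99) = -1.894608, f(2.10) = 1.618100
u_2 = 2.100000 − 1.618100·(2.100000 − 1.990000) / (1.618100 − (-1.894608)) = 2.100000 − (0.177991)/(3.512708) = 2.049329

2.0493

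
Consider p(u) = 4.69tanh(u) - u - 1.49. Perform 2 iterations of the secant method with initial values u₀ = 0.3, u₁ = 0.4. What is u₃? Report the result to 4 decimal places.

p(0.3) = -0.423744, p(0.4) = -0.108039
u₂ = 0.400000 − (-0.108039)·(0.400000 − 0.300000) / (-0.108039 − (-0.423744)) = 0.400000 − (-0.010804)/(0.315704) = 0.434222
p(0.434222) = -0.006746
u₃ = 0.434222 − (-0.006746)·(0.434222 − 0.400000) / (-0.006746 − (-0.108039)) = 0.434222 − (-0.000231)/(0.101293) = 0.436501

0.4365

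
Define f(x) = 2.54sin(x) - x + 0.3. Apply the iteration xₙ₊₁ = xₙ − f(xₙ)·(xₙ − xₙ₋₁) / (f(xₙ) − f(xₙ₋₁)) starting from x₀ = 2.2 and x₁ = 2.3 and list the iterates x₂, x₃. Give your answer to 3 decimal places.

2.259, 2.260

f(2.2) = 0.15358, f(2.3) = -0.10591
x₂ = 2.30000 − (-0.10591)·(2.30000 − 2.20000) / (-0.10591 − 0.15358) = 2.30000 − (-0.01059)/(-0.25949) = 2.25919
f(2.25919) = 0.00238
x₃ = 2.25919 − 0.00238·(2.25919 − 2.30000) / (0.00238 − (-0.10591)) = 2.25919 − (-0.00010)/(0.10829) = 2.26008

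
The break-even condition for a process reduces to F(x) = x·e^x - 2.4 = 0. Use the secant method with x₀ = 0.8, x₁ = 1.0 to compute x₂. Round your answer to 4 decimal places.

0.9321

F(0.8) = -0.619567, F(1.0) = 0.318282
x₂ = 1.000000 − 0.318282·(1.000000 − 0.800000) / (0.318282 − (-0.619567)) = 1.000000 − (0.063656)/(0.937849) = 0.932125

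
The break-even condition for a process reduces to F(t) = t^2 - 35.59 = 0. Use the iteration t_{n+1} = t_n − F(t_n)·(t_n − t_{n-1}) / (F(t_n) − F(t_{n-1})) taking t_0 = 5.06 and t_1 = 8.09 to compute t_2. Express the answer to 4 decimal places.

F(5.06) = -9.986400, F(8.09) = 29.858100
t_2 = 8.090000 − 29.858100·(8.090000 − 5.060000) / (29.858100 − (-9.986400)) = 8.090000 − (90.470043)/(39.844500) = 5.819422

5.8194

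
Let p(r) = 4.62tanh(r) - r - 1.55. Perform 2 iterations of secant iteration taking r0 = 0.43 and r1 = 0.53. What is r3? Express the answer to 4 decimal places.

p(0.43) = -0.107416, p(0.53) = 0.162461
r2 = 0.530000 − 0.162461·(0.530000 − 0.430000) / (0.162461 − (-0.107416)) = 0.530000 − (0.016246)/(0.269876) = 0.469802
p(0.469802) = 0.003939
r3 = 0.469802 − 0.003939·(0.469802 − 0.530000) / (0.003939 − 0.162461) = 0.469802 − (-0.000237)/(-0.158522) = 0.468306

0.4683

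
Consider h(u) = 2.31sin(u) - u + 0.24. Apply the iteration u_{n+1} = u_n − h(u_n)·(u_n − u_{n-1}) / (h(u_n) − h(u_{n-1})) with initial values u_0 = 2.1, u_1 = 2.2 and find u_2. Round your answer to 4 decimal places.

2.1592

h(2.1) = 0.134014, h(2.2) = -0.092373
u_2 = 2.200000 − (-0.092373)·(2.200000 − 2.100000) / (-0.092373 − 0.134014) = 2.200000 − (-0.009237)/(-0.226387) = 2.159197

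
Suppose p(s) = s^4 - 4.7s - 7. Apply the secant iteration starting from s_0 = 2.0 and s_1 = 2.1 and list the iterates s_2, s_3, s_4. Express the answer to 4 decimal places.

2.0134, 2.0144, 2.0145

p(2.0) = -0.400000, p(2.1) = 2.578100
s_2 = 2.100000 − 2.578100·(2.100000 − 2.000000) / (2.578100 − (-0.400000)) = 2.100000 − (0.257810)/(2.978100) = 2.013431
p(2.013431) = -0.028974
s_3 = 2.013431 − (-0.028974)·(2.013431 − 2.100000) / (-0.028974 − 2.578100) = 2.013431 − (0.002508)/(-2.607074) = 2.014393
p(2.014393) = -0.002062
s_4 = 2.014393 − (-0.002062)·(2.014393 − 2.013431) / (-0.002062 − (-0.028974)) = 2.014393 − (-0.000002)/(0.026912) = 2.014467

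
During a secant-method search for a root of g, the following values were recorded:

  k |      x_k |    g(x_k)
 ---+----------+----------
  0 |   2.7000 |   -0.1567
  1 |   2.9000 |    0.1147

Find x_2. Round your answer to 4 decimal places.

x_2 = 2.9000 − 0.1147·(2.9000 − 2.7000) / (0.1147 − (-0.1567))
   = 2.9000 − (0.022940)/(0.271400) = 2.815475

2.8155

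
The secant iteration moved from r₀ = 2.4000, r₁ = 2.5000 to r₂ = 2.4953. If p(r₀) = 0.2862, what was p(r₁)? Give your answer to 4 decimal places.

-0.0141

The secant line through (2.4000, 0.2862) and (2.5000, p(r₁)) crosses zero at r₂ = 2.4953.
So (2.4000, 0.2862), (2.5000, p(r₁)), (2.4953, 0) are collinear:
p(r₁) = 0.2862 · (2.5000 − 2.4953) / (2.4000 − 2.4953) = 0.2862 · (0.004700)/(-0.095300) = -0.014115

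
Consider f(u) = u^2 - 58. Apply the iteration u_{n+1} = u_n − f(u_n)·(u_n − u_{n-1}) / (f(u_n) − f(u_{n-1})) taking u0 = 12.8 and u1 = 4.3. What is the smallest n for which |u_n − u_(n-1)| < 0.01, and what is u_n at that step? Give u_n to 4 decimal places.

f(12.8) = 105.840000, f(4.3) = -39.510000
u2 = 4.300000 − (-39.510000)·(-8.500000)/(-145.350000) = 6.610526;  |Δ| = 2.310526
f(6.610526) = -14.300942
u3 = 6.610526 − (-14.300942)·(2.310526)/(25.209058) = 7.921274;  |Δ| = 1.310747
f(7.921274) = 4.746574
u4 = 7.921274 − 4.746574·(1.310747)/(19.047516) = 7.594640;  |Δ| = 0.326634
f(7.594640) = -0.321445
u5 = 7.594640 − (-0.321445)·(-0.326634)/(-5.068019) = 7.615357;  |Δ| = 0.020717
f(7.615357) = -0.006338
u6 = 7.615357 − (-0.006338)·(0.020717)/(0.315107) = 7.615774;  |Δ| = 0.000417
|u6 − u5| = 0.000417 < 0.01

n = 6, u_n = 7.6158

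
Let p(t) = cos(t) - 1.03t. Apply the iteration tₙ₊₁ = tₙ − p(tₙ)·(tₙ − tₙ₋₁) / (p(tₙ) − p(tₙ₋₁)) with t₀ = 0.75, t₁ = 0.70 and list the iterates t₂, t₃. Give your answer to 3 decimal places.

0.726, 0.726

p(0.75) = -0.04081, p(0.70) = 0.04384
t₂ = 0.70000 − 0.04384·(0.70000 − 0.75000) / (0.04384 − (-0.04081)) = 0.70000 − (-0.00219)/(0.08465) = 0.72590
p(0.72590) = 0.00023
t₃ = 0.72590 − 0.00023·(0.72590 − 0.70000) / (0.00023 − 0.04384) = 0.72590 − (0.00001)/(-0.04361) = 0.72603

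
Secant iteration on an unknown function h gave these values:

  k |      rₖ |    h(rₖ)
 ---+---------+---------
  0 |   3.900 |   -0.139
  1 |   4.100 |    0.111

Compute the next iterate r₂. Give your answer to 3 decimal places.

4.011

r₂ = 4.100 − 0.111·(4.100 − 3.900) / (0.111 − (-0.139))
   = 4.100 − (0.02220)/(0.25000) = 4.01120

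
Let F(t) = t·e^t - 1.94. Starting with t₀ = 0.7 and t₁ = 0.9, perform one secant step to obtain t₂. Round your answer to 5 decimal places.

0.83193

F(0.7) = -0.5303731, F(0.9) = 0.2736428
t₂ = 0.9000000 − 0.2736428·(0.9000000 − 0.7000000) / (0.2736428 − (-0.5303731)) = 0.9000000 − (0.0547286)/(0.8040159) = 0.8319310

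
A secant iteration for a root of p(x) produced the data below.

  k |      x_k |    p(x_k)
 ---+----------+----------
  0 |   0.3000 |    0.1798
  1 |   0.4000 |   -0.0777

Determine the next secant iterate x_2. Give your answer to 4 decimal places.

x_2 = 0.4000 − (-0.0777)·(0.4000 − 0.3000) / (-0.0777 − 0.1798)
   = 0.4000 − (-0.007770)/(-0.257500) = 0.369825

0.3698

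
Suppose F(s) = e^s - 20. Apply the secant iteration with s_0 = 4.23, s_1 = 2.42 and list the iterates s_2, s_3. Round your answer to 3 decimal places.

2.696, 3.096

F(4.23) = 48.71723, F(2.42) = -8.75414
s_2 = 2.42000 − (-8.75414)·(2.42000 − 4.23000) / (-8.75414 − 48.71723) = 2.42000 − (15.84499)/(-57.47137) = 2.69570
F(2.69570) = -5.18408
s_3 = 2.69570 − (-5.18408)·(2.69570 − 2.42000) / (-5.18408 − (-8.75414)) = 2.69570 − (-1.42926)/(3.57006) = 3.09605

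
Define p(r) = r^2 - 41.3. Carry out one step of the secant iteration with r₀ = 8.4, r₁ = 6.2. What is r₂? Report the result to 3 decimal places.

6.396

p(8.4) = 29.26000, p(6.2) = -2.86000
r₂ = 6.20000 − (-2.86000)·(6.20000 − 8.40000) / (-2.86000 − 29.26000) = 6.20000 − (6.29200)/(-32.12000) = 6.39589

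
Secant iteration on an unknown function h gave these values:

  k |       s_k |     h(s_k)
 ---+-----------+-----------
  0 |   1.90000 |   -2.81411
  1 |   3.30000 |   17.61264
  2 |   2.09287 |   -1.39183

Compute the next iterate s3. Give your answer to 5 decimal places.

2.18128

s3 = 2.09287 − (-1.39183)·(2.09287 − 3.30000) / (-1.39183 − 17.61264)
   = 2.09287 − (1.6801197)/(-19.0044700) = 2.1812766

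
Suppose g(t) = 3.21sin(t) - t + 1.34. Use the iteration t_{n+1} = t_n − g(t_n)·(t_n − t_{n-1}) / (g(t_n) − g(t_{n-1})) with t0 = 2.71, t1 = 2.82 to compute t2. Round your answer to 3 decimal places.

g(2.71) = -0.02720, g(2.82) = -0.46539
t2 = 2.82000 − (-0.46539)·(2.82000 − 2.71000) / (-0.46539 − (-0.02720)) = 2.82000 − (-0.05119)/(-0.43819) = 2.70317

2.703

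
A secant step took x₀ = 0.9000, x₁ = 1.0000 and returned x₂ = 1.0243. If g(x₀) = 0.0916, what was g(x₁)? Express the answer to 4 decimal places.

0.0179

The secant line through (0.9000, 0.0916) and (1.0000, g(x₁)) crosses zero at x₂ = 1.0243.
So (0.9000, 0.0916), (1.0000, g(x₁)), (1.0243, 0) are collinear:
g(x₁) = 0.0916 · (1.0000 − 1.0243) / (0.9000 − 1.0243) = 0.0916 · (-0.024300)/(-0.124300) = 0.017907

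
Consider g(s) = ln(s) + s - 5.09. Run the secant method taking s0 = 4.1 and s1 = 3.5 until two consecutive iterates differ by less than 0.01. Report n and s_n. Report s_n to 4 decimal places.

n = 3, s_n = 3.7644

g(4.1) = 0.420987, g(3.5) = -0.337237
s2 = 3.500000 − (-0.337237)·(-0.600000)/(-0.758224) = 3.766863;  |Δ| = 0.266863
g(3.766863) = 0.003106
s3 = 3.766863 − 0.003106·(0.266863)/(0.340343) = 3.764428;  |Δ| = 0.002435
|s3 − s2| = 0.002435 < 0.01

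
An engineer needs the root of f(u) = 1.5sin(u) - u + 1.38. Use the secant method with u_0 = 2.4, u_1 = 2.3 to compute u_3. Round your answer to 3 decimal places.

2.397

f(2.4) = -0.00681, f(2.3) = 0.19856
u_2 = 2.30000 − 0.19856·(2.30000 − 2.40000) / (0.19856 − (-0.00681)) = 2.30000 − (-0.01986)/(0.20536) = 2.39669
f(2.39669) = 0.00017
u_3 = 2.39669 − 0.00017·(2.39669 − 2.30000) / (0.00017 − 0.19856) = 2.39669 − (0.00002)/(-0.19839) = 2.39677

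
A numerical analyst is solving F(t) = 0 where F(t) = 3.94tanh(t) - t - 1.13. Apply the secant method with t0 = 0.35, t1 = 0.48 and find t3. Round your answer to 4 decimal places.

F(0.35) = -0.154680, F(0.48) = 0.148200
t2 = 0.480000 − 0.148200·(0.480000 − 0.350000) / (0.148200 − (-0.154680)) = 0.480000 − (0.019266)/(0.302880) = 0.416391
F(0.416391) = 0.005518
t3 = 0.416391 − 0.005518·(0.416391 − 0.480000) / (0.005518 − 0.148200) = 0.416391 − (-0.000351)/(-0.142682) = 0.413931

0.4139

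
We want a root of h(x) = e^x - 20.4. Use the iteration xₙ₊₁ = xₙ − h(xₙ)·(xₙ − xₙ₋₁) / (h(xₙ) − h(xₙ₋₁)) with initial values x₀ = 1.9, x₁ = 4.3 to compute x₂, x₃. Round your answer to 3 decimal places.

h(1.9) = -13.71411, h(4.3) = 53.29979
x₂ = 4.30000 − 53.29979·(4.30000 − 1.90000) / (53.29979 − (-13.71411)) = 4.30000 − (127.91950)/(67.01390) = 2.39115
h(2.39115) = -9.47395
x₃ = 2.39115 − (-9.47395)·(2.39115 − 4.30000) / (-9.47395 − 53.29979) = 2.39115 − (18.08436)/(-62.77375) = 2.67924

2.391, 2.679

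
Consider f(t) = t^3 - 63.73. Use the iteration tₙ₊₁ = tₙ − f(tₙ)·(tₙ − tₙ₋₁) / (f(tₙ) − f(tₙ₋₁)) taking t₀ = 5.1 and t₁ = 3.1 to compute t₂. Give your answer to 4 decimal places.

3.7599

f(5.1) = 68.921000, f(3.1) = -33.939000
t₂ = 3.100000 − (-33.939000)·(3.100000 − 5.100000) / (-33.939000 − 68.921000) = 3.100000 − (67.878000)/(-102.860000) = 3.759907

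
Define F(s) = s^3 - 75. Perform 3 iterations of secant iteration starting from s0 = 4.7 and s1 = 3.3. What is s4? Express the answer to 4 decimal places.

F(4.7) = 28.823000, F(3.3) = -39.063000
s2 = 3.300000 − (-39.063000)·(3.300000 − 4.700000) / (-39.063000 − 28.823000) = 3.300000 − (54.688200)/(-67.886000) = 4.105589
F(4.105589) = -5.796773
s3 = 4.105589 − (-5.796773)·(4.105589 − 3.300000) / (-5.796773 − (-39.063000)) = 4.105589 − (-4.669816)/(33.266227) = 4.245966
F(4.245966) = 1.547232
s4 = 4.245966 − 1.547232·(4.245966 − 4.105589) / (1.547232 − (-5.796773)) = 4.245966 − (0.217196)/(7.344006) = 4.216391

4.2164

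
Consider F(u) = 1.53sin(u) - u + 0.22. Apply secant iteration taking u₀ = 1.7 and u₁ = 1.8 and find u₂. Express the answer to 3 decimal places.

F(1.7) = 0.03725, F(1.8) = -0.09001
u₂ = 1.80000 − (-0.09001)·(1.80000 − 1.70000) / (-0.09001 − 0.03725) = 1.80000 − (-0.00900)/(-0.12726) = 1.72927

1.729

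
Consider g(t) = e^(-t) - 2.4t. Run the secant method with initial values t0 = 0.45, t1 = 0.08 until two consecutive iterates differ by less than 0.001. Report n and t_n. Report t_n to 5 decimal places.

n = 4, t_n = 0.30663

g(0.45) = -0.4423718, g(0.08) = 0.7311163
t2 = 0.0800000 − 0.7311163·(-0.3700000)/(1.1734882) = 0.3105205;  |Δ| = 0.2305205
g(0.3105205) = -0.0121838
t3 = 0.3105205 − (-0.0121838)·(0.2305205)/(-0.7433002) = 0.3067419;  |Δ| = 0.0037786
g(0.3067419) = -0.0003400
t4 = 0.3067419 − (-0.0003400)·(-0.0037786)/(0.0118438) = 0.3066334;  |Δ| = 0.0001085
|t4 − t3| = 0.0001085 < 0.001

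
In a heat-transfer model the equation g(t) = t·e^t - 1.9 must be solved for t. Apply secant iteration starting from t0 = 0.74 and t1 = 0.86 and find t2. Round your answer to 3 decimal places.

0.827

g(0.74) = -0.34901, g(0.86) = 0.13232
t2 = 0.86000 − 0.13232·(0.86000 − 0.74000) / (0.13232 − (-0.34901)) = 0.86000 − (0.01588)/(0.48133) = 0.82701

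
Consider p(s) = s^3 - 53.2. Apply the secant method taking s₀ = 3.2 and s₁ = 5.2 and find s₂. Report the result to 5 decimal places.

3.57893

p(3.2) = -20.4320000, p(5.2) = 87.4080000
s₂ = 5.2000000 − 87.4080000·(5.2000000 − 3.2000000) / (87.4080000 − (-20.4320000)) = 5.2000000 − (174.8160000)/(107.8400000) = 3.5789318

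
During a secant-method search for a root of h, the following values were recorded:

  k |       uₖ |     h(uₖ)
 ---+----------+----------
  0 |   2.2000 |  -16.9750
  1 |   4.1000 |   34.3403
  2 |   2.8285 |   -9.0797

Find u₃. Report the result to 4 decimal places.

3.0944

u₃ = 2.8285 − (-9.0797)·(2.8285 − 4.1000) / (-9.0797 − 34.3403)
   = 2.8285 − (11.544839)/(-43.420000) = 3.094388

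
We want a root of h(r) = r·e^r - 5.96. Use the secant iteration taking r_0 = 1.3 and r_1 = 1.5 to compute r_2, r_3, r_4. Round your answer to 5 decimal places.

1.42189, 1.42814, 1.42847

h(1.3) = -1.1899143, h(1.5) = 0.7625336
r_2 = 1.5000000 − 0.7625336·(1.5000000 − 1.3000000) / (0.7625336 − (-1.1899143)) = 1.5000000 − (0.1525067)/(1.9524479) = 1.4218895
h(1.4218895) = -0.0663465
r_3 = 1.4218895 − (-0.0663465)·(1.4218895 − 1.5000000) / (-0.0663465 − 0.7625336) = 1.4218895 − (0.0051824)/(-0.8288801) = 1.4281417
h(1.4281417) = -0.0033048
r_4 = 1.4281417 − (-0.0033048)·(1.4281417 − 1.4218895) / (-0.0033048 − (-0.0663465)) = 1.4281417 − (-0.0000207)/(0.0630417) = 1.4284695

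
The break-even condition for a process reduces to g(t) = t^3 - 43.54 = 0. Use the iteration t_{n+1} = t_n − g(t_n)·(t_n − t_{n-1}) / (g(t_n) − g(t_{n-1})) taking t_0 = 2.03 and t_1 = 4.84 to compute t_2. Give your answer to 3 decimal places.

2.971

g(2.03) = -35.17457, g(4.84) = 69.83990
t_2 = 4.84000 − 69.83990·(4.84000 − 2.03000) / (69.83990 − (-35.17457)) = 4.84000 − (196.25013)/(105.01448) = 2.97121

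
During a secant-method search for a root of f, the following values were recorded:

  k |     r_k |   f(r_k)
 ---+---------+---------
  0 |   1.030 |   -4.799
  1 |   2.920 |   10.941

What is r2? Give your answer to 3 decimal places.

r2 = 2.920 − 10.941·(2.920 − 1.030) / (10.941 − (-4.799))
   = 2.920 − (20.67849)/(15.74000) = 1.60625

1.606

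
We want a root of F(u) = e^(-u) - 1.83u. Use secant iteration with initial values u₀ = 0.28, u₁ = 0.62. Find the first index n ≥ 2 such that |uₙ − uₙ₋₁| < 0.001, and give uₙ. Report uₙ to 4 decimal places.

F(0.28) = 0.243384, F(0.62) = -0.596656
u₂ = 0.620000 − (-0.596656)·(0.340000)/(-0.840039) = 0.378508;  |Δ| = 0.241492
F(0.378508) = -0.007787
u₃ = 0.378508 − (-0.007787)·(-0.241492)/(0.588869) = 0.375315;  |Δ| = 0.003193
F(0.375315) = 0.000248
u₄ = 0.375315 − 0.000248·(-0.003193)/(0.008034) = 0.375413;  |Δ| = 0.000098
|u₄ − u₃| = 0.000098 < 0.001

n = 4, uₙ = 0.3754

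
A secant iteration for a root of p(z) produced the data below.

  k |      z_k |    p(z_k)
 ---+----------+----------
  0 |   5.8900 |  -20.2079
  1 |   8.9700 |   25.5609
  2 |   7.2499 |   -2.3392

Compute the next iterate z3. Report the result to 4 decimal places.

7.3941

z3 = 7.2499 − (-2.3392)·(7.2499 − 8.9700) / (-2.3392 − 25.5609)
   = 7.2499 − (4.023658)/(-27.900100) = 7.394117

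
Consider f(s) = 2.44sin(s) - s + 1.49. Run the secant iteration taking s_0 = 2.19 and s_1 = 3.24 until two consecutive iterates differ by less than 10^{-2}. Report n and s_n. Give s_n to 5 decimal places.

n = 4, s_n = 2.64741

f(2.19) = 1.2869918, f(3.24) = -1.9897266
s_2 = 3.2400000 − (-1.9897266)·(1.0500000)/(-3.2767183) = 2.6024069;  |Δ| = 0.6375931
f(2.6024069) = 0.1403803
s_3 = 2.6024069 − 0.1403803·(-0.6375931)/(2.1301069) = 2.6444262;  |Δ| = 0.0420193
f(2.6444262) = 0.0092999
s_4 = 2.6444262 − 0.0092999·(0.0420193)/(-0.1310804) = 2.6474074;  |Δ| = 0.0029812
|s_4 − s_3| = 0.0029812 < 10^{-2}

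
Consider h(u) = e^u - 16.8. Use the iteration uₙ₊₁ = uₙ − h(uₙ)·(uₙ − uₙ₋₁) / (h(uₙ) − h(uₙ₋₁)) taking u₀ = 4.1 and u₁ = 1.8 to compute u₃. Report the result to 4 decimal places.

h(4.1) = 43.540288, h(1.8) = -10.750353
u₂ = 1.800000 − (-10.750353)·(1.800000 − 4.100000) / (-10.750353 − 43.540288) = 1.800000 − (24.725811)/(-54.290640) = 2.255434
h(2.255434) = -7.260566
u₃ = 2.255434 − (-7.260566)·(2.255434 − 1.800000) / (-7.260566 − (-10.750353)) = 2.255434 − (-3.306710)/(3.489786) = 3.202973

3.2030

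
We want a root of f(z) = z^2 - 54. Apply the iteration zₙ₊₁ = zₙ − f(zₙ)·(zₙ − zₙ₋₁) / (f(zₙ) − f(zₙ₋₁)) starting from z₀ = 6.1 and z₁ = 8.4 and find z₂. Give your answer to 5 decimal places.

7.25793

f(6.1) = -16.7900000, f(8.4) = 16.5600000
z₂ = 8.4000000 − 16.5600000·(8.4000000 − 6.1000000) / (16.5600000 − (-16.7900000)) = 8.4000000 − (38.0880000)/(33.3500000) = 7.2579310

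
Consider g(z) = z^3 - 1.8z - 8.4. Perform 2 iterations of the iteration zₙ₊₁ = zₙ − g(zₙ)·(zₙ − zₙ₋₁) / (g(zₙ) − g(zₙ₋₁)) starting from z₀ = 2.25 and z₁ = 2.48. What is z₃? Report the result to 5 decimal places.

g(2.25) = -1.0593750, g(2.48) = 2.3889920
z₂ = 2.4800000 − 2.3889920·(2.4800000 − 2.2500000) / (2.3889920 − (-1.0593750)) = 2.4800000 − (0.5494682)/(3.4483670) = 2.3206584
g(2.3206584) = -0.0793821
z₃ = 2.3206584 − (-0.0793821)·(2.3206584 − 2.4800000) / (-0.0793821 − 2.3889920) = 2.3206584 − (0.0126489)/(-2.4683741) = 2.3257828

2.32578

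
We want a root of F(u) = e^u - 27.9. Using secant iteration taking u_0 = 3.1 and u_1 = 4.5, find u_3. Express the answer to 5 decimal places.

F(3.1) = -5.7020487, F(4.5) = 62.1171313
u_2 = 4.5000000 − 62.1171313·(4.5000000 − 3.1000000) / (62.1171313 − (-5.7020487)) = 4.5000000 − (86.9639838)/(67.8191800) = 3.2177081
F(3.2177081) = -2.9291756
u_3 = 3.2177081 − (-2.9291756)·(3.2177081 − 4.5000000) / (-2.9291756 − 62.1171313) = 3.2177081 − (3.7560581)/(-65.0463069) = 3.2754525

3.27545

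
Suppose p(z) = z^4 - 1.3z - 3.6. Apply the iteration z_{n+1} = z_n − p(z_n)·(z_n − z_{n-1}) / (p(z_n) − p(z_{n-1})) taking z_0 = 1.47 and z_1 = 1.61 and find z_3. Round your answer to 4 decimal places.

1.5379

p(1.47) = -0.841511, p(1.61) = 1.025982
z_2 = 1.610000 − 1.025982·(1.610000 − 1.470000) / (1.025982 − (-0.841511)) = 1.610000 − (0.143638)/(1.867494) = 1.533085
p(1.533085) = -0.068862
z_3 = 1.533085 − (-0.068862)·(1.533085 − 1.610000) / (-0.068862 − 1.025982) = 1.533085 − (0.005296)/(-1.094844) = 1.537923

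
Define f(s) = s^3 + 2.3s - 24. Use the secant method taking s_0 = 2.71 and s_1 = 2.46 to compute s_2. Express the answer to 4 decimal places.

2.6145

f(2.71) = 2.135511, f(2.46) = -3.455064
s_2 = 2.460000 − (-3.455064)·(2.460000 − 2.710000) / (-3.455064 − 2.135511) = 2.460000 − (0.863766)/(-5.590575) = 2.614504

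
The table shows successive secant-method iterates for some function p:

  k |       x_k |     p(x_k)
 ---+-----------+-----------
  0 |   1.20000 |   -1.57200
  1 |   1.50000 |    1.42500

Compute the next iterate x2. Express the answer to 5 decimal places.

1.35736

x2 = 1.50000 − 1.42500·(1.50000 − 1.20000) / (1.42500 − (-1.57200))
   = 1.50000 − (0.4275000)/(2.9970000) = 1.3573574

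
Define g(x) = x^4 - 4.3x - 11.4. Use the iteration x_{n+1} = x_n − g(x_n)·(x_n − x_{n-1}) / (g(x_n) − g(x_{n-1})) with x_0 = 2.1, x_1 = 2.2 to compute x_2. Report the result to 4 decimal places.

2.1277

g(2.1) = -0.981900, g(2.2) = 2.565600
x_2 = 2.200000 − 2.565600·(2.200000 − 2.100000) / (2.565600 − (-0.981900)) = 2.200000 − (0.256560)/(3.547500) = 2.127679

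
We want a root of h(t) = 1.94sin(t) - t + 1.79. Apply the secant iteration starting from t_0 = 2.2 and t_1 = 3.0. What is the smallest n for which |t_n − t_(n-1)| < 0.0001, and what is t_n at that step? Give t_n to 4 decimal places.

h(2.2) = 1.158483, h(3.0) = -0.936227
t_2 = 3.000000 − (-0.936227)·(0.800000)/(-2.094710) = 2.642441;  |Δ| = 0.357559
h(2.642441) = 0.076199
t_3 = 2.642441 − 0.076199·(-0.357559)/(1.012426) = 2.669353;  |Δ| = 0.026911
h(2.669353) = 0.003119
t_4 = 2.669353 − 0.003119·(0.026911)/(-0.073080) = 2.670501;  |Δ| = 0.001149
h(2.670501) = -0.000014
t_5 = 2.670501 − (-0.000014)·(0.001149)/(-0.003134) = 2.670496;  |Δ| = 0.000005
|t_5 − t_4| = 0.000005 < 0.0001

n = 5, t_n = 2.6705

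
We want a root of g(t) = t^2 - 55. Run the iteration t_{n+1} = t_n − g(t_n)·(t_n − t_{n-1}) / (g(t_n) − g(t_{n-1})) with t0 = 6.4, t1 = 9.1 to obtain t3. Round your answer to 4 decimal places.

g(6.4) = -14.040000, g(9.1) = 27.810000
t2 = 9.100000 − 27.810000·(9.100000 − 6.400000) / (27.810000 − (-14.040000)) = 9.100000 − (75.087000)/(41.850000) = 7.305806
g(7.305806) = -1.625192
t3 = 7.305806 − (-1.625192)·(7.305806 − 9.100000) / (-1.625192 − 27.810000) = 7.305806 − (2.915909)/(-29.435192) = 7.404868

7.4049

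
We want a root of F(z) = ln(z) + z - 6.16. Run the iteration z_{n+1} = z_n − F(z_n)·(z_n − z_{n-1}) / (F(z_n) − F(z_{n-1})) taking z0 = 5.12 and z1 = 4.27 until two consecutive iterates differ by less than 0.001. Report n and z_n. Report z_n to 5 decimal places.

F(5.12) = 0.5931544, F(4.27) = -0.4383862
z2 = 4.2700000 − (-0.4383862)·(-0.8500000)/(-1.0315406) = 4.6312347;  |Δ| = 0.3612347
F(4.6312347) = 0.0040582
z3 = 4.6312347 − 0.0040582·(0.3612347)/(0.4424444) = 4.6279214;  |Δ| = 0.0033133
F(4.6279214) = 0.0000292
z4 = 4.6279214 − 0.0000292·(-0.0033133)/(-0.0040290) = 4.6278974;  |Δ| = 0.0000240
|z4 − z3| = 0.0000240 < 0.001

n = 4, z_n = 4.62790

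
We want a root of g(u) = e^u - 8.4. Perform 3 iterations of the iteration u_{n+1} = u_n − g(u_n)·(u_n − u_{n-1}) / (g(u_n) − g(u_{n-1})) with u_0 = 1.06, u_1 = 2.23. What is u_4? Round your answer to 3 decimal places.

2.128

g(1.06) = -5.51363, g(2.23) = 0.89987
u_2 = 2.23000 − 0.89987·(2.23000 − 1.06000) / (0.89987 − (-5.51363)) = 2.23000 − (1.05284)/(6.41350) = 2.06584
g(2.06584) = -0.50808
u_3 = 2.06584 − (-0.50808)·(2.06584 − 2.23000) / (-0.50808 − 0.89987) = 2.06584 − (0.08341)/(-1.40795) = 2.12508
g(2.12508) = -0.02644
u_4 = 2.12508 − (-0.02644)·(2.12508 − 2.06584) / (-0.02644 − (-0.50808)) = 2.12508 − (-0.00157)/(0.48164) = 2.12833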